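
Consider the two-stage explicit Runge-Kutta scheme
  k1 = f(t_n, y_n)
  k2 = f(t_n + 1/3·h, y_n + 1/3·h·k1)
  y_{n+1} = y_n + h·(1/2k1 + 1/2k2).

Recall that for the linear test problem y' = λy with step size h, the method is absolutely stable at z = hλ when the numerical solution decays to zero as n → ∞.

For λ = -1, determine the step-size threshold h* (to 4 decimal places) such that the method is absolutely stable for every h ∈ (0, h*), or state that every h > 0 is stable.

Test eqn y'=λy, z=hλ:
  k1=λy_n ⇒ h·k1=z·y_n;  k2=λ(1+1/3z)y_n ⇒ h·k2=z(1+1/3z)y_n
  y_{n+1}/y_n = 1 + 1/2z + 1/2z(1+1/3z) = 1 + z + 1/6z²
  so R(z) = 1 + z + 1/6z².

Boundary: |R(x)|=1, x<0.
x=-1.32: |R|=0.0296
R=1: x+1/6x²=0 ⇒ x=−6=-6.0000; min R=1−1/(4·1/6)=-0.5000>−1
Confirm numerically:
  x=-5.759: |R|=0.76868 <1
  x=-4.546: |R|=0.10165 <1
  x=-2.881: |R|=0.49764 <1
  x=-6.597: |R|=1.65640 >1
  x=-6.514: |R|=1.55803 >1
Stable set (-6.0000, 0).

(-6.0000,0); λ=-1 ⇒ h* = (6)/1 = 6.0000.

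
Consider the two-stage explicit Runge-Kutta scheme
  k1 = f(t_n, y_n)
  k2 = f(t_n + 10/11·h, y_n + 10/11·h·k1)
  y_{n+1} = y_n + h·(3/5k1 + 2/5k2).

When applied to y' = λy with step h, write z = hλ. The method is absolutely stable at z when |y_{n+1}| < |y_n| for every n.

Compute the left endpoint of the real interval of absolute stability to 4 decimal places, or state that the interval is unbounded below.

With y'=λy (z=hλ):
  k1=λy_n ⇒ h·k1=z·y_n;  k2=λ(1+10/11z)y_n ⇒ h·k2=z(1+10/11z)y_n
  y_{n+1}/y_n = 1 + 3/5z + 2/5z(1+10/11z) = 1 + z + 4/11z²
  Hence R(z) = 1 + z + 4/11z².

Need |R(x)|<1, x<0.
x=-1.74: |R|=0.3609
R=1: x+4/11x²=0 ⇒ x=−11/4=-2.7500; min R=1−1/(4·4/11)=0.3125>−1
Confirm numerically:
  x=-1.844: |R|=0.39249 <1
  x=-1.841: |R|=0.39147 <1
  x=-1.479: |R|=0.31643 <1
  x=-3.289: |R|=1.64464 >1
  x=-3.022: |R|=1.29890 >1
Interval (-2.7500, 0).

z* = -2.7500.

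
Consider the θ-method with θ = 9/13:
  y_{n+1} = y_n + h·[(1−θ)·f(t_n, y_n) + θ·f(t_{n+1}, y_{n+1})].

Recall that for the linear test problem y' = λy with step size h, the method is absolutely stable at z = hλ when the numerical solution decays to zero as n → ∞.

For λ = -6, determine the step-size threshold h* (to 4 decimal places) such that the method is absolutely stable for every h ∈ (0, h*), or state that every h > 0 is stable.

With y'=λy (z=hλ):
  y_{n+1} = y_n + z·[4/13·y_n + 9/13·y_{n+1}] ⇒ (1 − 9/13z)y_{n+1} = (1 + 4/13z)y_n
  so R(z) = (1 + 4/13z)/(1 − 9/13z).

Need |R(x)|<1, x<0.
x=-1.21: |R|=0.3416
x=-2: |R|=0.1613
x=-10: |R|=0.2621
x=-100: |R|=0.4239
θ=9/13≥1/2 ⇒ |1+4/13x|<|1−9/13x| ∀x<0 ⇒ stable on all of ℝ⁻.

(−∞, 0) — no finite endpoint. Any h>0 works for λ=-6.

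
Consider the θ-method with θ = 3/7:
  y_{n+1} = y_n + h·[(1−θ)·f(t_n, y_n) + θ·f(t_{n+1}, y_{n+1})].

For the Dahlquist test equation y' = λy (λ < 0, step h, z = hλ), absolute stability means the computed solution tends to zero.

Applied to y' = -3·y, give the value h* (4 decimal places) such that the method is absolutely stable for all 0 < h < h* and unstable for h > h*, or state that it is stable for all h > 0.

(-14.0000,0); λ=-3 ⇒ h* = (14)/3 = 4.6667.

With y'=λy (z=hλ):
  y_{n+1} = y_n + z·[4/7·y_n + 3/7·y_{n+1}] ⇒ (1 − 3/7z)y_{n+1} = (1 + 4/7z)y_n
  ⇒ R(z) = (1 + 4/7z)/(1 − 3/7z).

Boundary: |R(x)|=1, x<0.
x=-1.09: |R|=0.2571
R=−1: 1+4/7x = −1+3/7x ⇒ -1/7x=2 ⇒ x=2/(-1/7)=-14.0000
Confirm numerically:
  x=-10.632: |R|=0.91341 <1
  x=-7.071: |R|=0.75440 <1
  x=-6.926: |R|=0.74534 <1
  x=-14.361: |R|=1.00721 >1
  x=-14.195: |R|=1.00393 >1
So |R|<1 on (-14.0000, 0).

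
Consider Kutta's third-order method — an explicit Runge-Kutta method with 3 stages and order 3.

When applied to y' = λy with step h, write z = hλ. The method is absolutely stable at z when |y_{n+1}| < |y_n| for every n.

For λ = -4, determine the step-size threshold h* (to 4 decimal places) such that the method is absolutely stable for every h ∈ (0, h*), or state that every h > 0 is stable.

(-2.5127,0); λ=-4 ⇒ h* = 0.6282.

On y'=λy, z=hλ:
  order 3, 3-stage ⇒ R(z)=1+z+z^2/2+z^3/6
  (e.g. R(-0.36)=0.69702, |R|=0.69702)

Solve |R(x)|<1 on ℝ⁻.
x=-0.36: |R|=0.6970
|R(-2.08)|=0.4166 |R(-1.3)|=0.1788 |R(-0.65)|=0.5155
Bisect:
  x_lo=-3.0847 |R|=2.2190  x_hi=-0.3290 |R|=0.7192
  mid=-1.70687 |R|=0.07897 →hi
  mid=-2.39578 |R|=0.81777 →hi
  mid=-2.74024 |R|=1.41515 →lo
  mid=-2.56801 |R|=1.09320 →lo
  mid=-2.48190 |R|=0.94999 →hi
  mid=-2.52495 |R|=1.02018 →lo
  mid=-2.50342 |R|=0.98474 →hi
  mid=-2.51419 |R|=1.00237 →lo
  mid=-2.50881 |R|=0.99354 →hi
  ...
  [-2.51284,-2.51267] ⇒ x*=-2.5127
Stable set (-2.5127, 0).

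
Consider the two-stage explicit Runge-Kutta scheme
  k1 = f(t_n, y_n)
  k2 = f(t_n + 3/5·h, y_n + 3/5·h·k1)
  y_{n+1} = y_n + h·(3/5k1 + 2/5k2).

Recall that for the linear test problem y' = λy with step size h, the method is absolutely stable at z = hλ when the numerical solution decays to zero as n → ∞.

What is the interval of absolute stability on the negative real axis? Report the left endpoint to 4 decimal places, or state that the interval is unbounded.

Set f=λy, z=hλ:
  k1=λy_n ⇒ h·k1=z·y_n;  k2=λ(1+3/5z)y_n ⇒ h·k2=z(1+3/5z)y_n
  y_{n+1}/y_n = 1 + 3/5z + 2/5z(1+3/5z) = 1 + z + 6/25z²
  Hence R(z) = 1 + z + 6/25z².

Find x<0 with |R(x)|<1.
x=-0.9: |R|=0.2944
R=1: x+6/25x²=0 ⇒ x=−25/6=-4.1667; min R=1−1/(4·6/25)=-0.0417>−1
Confirm numerically:
  x=-3.568: |R|=0.48735 <1
  x=-3.248: |R|=0.28388 <1
  x=-2.708: |R|=0.05198 <1
  x=-1.979: |R|=0.03905 <1
  x=-4.728: |R|=1.63696 >1
  x=-4.587: |R|=1.46274 >1
  x=-4.388: |R|=1.23309 >1
So |R|<1 on (-4.1667, 0).

(-4.1667, 0).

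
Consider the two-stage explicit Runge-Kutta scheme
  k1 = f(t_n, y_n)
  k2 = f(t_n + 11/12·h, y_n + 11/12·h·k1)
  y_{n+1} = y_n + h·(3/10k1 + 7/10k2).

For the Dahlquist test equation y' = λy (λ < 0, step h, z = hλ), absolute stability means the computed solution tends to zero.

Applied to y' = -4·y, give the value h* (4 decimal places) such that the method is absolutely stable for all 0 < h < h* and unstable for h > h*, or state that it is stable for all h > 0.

(-1.5584,0); λ=-4 ⇒ h* = (120/77)/4 = 0.3896.

Set f=λy, z=hλ:
  k1=λy_n ⇒ h·k1=z·y_n;  k2=λ(1+11/12z)y_n ⇒ h·k2=z(1+11/12z)y_n
  y_{n+1}/y_n = 1 + 3/10z + 7/10z(1+11/12z) = 1 + z + 77/120z²
  Hence R(z) = 1 + z + 77/120z².

Solve |R(x)|<1 on ℝ⁻.
x=-0.41: |R|=0.6979
R=1: x+77/120x²=0 ⇒ x=−120/77=-1.5584; min R=1−1/(4·77/120)=0.6104>−1
Confirm numerically:
  x=-1.033: |R|=0.65172 <1
  x=-0.768: |R|=0.61047 <1
  x=-0.745: |R|=0.61114 <1
  x=-2.017: |R|=1.59349 >1
  x=-1.744: |R|=1.20765 >1
Stable set (-1.5584, 0).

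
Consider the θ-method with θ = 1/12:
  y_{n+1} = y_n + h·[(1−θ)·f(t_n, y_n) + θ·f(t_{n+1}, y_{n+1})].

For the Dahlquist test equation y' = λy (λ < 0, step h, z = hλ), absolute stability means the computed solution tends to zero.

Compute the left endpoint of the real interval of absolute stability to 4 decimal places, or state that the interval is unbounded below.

left endpoint -2.4000.

Test eqn y'=λy, z=hλ:
  y_{n+1} = y_n + z·[11/12·y_n + 1/12·y_{n+1}] ⇒ (1 − 1/12z)y_{n+1} = (1 + 11/12z)y_n
  so R(z) = (1 + 11/12z)/(1 − 1/12z).

Need |R(x)|<1, x<0.
x=-1.02: |R|=0.0599
R=−1: 1+11/12x = −1+1/12x ⇒ -5/6x=2 ⇒ x=2/(-5/6)=-2.4000
Confirm numerically:
  x=-1.964: |R|=0.68777 <1
  x=-1.851: |R|=0.60364 <1
  x=-1.678: |R|=0.47215 <1
  x=-1.580: |R|=0.39617 <1
  x=-2.678: |R|=1.18940 >1
  x=-2.626: |R|=1.15452 >1
Interval (-2.4000, 0).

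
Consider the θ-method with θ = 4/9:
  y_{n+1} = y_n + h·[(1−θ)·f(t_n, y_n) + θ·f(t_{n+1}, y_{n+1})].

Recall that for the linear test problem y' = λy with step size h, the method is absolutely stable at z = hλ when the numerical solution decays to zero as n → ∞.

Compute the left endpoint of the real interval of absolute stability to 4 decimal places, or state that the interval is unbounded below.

Set f=λy, z=hλ:
  y_{n+1} = y_n + z·[5/9·y_n + 4/9·y_{n+1}] ⇒ (1 − 4/9z)y_{n+1} = (1 + 5/9z)y_n
  Hence R(z) = (1 + 5/9z)/(1 − 4/9z).

Boundary: |R(x)|=1, x<0.
x=-0.7: |R|=0.4661
R=−1: 1+5/9x = −1+4/9x ⇒ -1/9x=2 ⇒ x=2/(-1/9)=-18.0000
Confirm numerically:
  x=-15.118: |R|=0.95852 <1
  x=-13.456: |R|=0.92767 <1
  x=-13.158: |R|=0.92144 <1
  x=-12.569: |R|=0.90838 <1
  x=-18.594: |R|=1.00712 >1
  x=-18.304: |R|=1.00370 >1
So |R|<1 on (-18.0000, 0).

left endpoint -18.0000.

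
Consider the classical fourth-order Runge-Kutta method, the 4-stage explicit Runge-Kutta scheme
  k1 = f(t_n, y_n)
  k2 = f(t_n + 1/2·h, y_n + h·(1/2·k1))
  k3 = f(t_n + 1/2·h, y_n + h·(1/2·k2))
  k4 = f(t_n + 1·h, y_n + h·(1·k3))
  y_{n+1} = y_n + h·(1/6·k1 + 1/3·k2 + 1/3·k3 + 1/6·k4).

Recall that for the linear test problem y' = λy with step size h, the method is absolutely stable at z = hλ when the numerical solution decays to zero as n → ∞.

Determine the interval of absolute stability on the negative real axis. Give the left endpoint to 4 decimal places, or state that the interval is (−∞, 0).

z∈(-2.7853,0).

Test eqn y'=λy, z=hλ:
  order 4, 4-stage ⇒ R(z)=1+z+z^2/2+z^3/6+z^4/24
  (e.g. R(-1.49)=0.27409, |R|=0.27409)

Solve |R(x)|<1 on ℝ⁻.
x=-1.49: |R|=0.2741
|R(-2.77)|=0.9772 |R(-2.68)|=0.8525 |R(-0.8)|=0.4517
Bisect:
  x_lo=-3.3890 |R|=2.3628  x_hi=-0.3994 |R|=0.6708
  mid=-1.89421 |R|=0.30347 →hi
  mid=-2.64162 |R|=0.80413 →hi
  mid=-3.01533 |R|=1.40595 →lo
  mid=-2.82848 |R|=1.06708 →lo
  mid=-2.73505 |R|=0.92685 →hi
  mid=-2.78176 |R|=0.99469 →hi
  mid=-2.80512 |R|=1.03030 →lo
  ...
  [-2.78541,-2.78523] ⇒ x*=-2.7853
Stable set (-2.7853, 0).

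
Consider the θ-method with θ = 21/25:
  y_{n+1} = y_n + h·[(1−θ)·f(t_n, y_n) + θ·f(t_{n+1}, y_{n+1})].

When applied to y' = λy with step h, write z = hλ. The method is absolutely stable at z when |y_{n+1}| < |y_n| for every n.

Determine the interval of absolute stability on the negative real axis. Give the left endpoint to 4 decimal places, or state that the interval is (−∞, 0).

(−∞, 0) — no finite endpoint.

Test eqn y'=λy, z=hλ:
  y_{n+1} = y_n + z·[4/25·y_n + 21/25·y_{n+1}] ⇒ (1 − 21/25z)y_{n+1} = (1 + 4/25z)y_n
  R(z) = (1 + 4/25z)/(1 − 21/25z).

Boundary: |R(x)|=1, x<0.
x=-0.72: |R|=0.5513
x=-2: |R|=0.2537
x=-10: |R|=0.0638
x=-100: |R|=0.1765
θ=21/25≥1/2 ⇒ |1+4/25x|<|1−21/25x| ∀x<0 ⇒ stable on all of ℝ⁻.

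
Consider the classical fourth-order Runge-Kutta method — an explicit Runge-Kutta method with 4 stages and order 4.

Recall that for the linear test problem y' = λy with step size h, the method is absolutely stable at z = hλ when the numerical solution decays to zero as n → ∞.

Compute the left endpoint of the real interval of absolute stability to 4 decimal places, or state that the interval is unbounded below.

On y'=λy, z=hλ:
  order 4, 4-stage ⇒ R(z)=1+z+z^2/2+z^3/6+z^4/24
  (e.g. R(-1.53)=0.27185, |R|=0.27185)

Need |R(x)|<1, x<0.
x=-1.53: |R|=0.2718
|R(-2.39)|=0.5502 |R(-1.2)|=0.3184 |R(-1.12)|=0.3386
Bisect:
  x_lo=-3.4259 |R|=2.4805  x_hi=-0.2964 |R|=0.7435
  mid=-1.86111 |R|=0.29625 →hi
  mid=-2.64349 |R|=0.80642 →hi
  mid=-3.03468 |R|=1.44587 →lo
  mid=-2.83908 |R|=1.08417 →lo
  mid=-2.74129 |R|=0.93565 →hi
  mid=-2.79018 |R|=1.00740 →lo
  mid=-2.76574 |R|=0.97091 →hi
  mid=-2.77796 |R|=0.98900 →hi
  ...
  [-2.78541,-2.78522] ⇒ x*=-2.7853
Interval (-2.7853, 0).

left endpoint -2.7853.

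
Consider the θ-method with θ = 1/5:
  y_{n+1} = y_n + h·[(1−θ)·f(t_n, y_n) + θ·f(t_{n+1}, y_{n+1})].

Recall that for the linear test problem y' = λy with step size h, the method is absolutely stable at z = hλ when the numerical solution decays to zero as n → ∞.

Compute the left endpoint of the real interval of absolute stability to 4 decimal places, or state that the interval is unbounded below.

With y'=λy (z=hλ):
  y_{n+1} = y_n + z·[4/5·y_n + 1/5·y_{n+1}] ⇒ (1 − 1/5z)y_{n+1} = (1 + 4/5z)y_n
  Hence R(z) = (1 + 4/5z)/(1 − 1/5z).

Boundary: |R(x)|=1, x<0.
x=-1.64: |R|=0.2349
R=−1: 1+4/5x = −1+1/5x ⇒ -3/5x=2 ⇒ x=2/(-3/5)=-3.3333
Confirm numerically:
  x=-3.105: |R|=0.91548 <1
  x=-2.811: |R|=0.79939 <1
  x=-1.970: |R|=0.41320 <1
  x=-3.768: |R|=1.14872 >1
  x=-3.564: |R|=1.08080 >1
Interval (-3.3333, 0).

z* = -3.3333.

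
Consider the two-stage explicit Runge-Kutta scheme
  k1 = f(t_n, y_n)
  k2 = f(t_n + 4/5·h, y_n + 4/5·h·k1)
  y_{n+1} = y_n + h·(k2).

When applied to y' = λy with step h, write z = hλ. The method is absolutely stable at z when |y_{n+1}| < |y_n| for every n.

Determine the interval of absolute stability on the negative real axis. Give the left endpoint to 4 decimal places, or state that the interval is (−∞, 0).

Test eqn y'=λy, z=hλ:
  k1=λy_n ⇒ h·k1=z·y_n;  k2=λ(1+4/5z)y_n ⇒ h·k2=z(1+4/5z)y_n
  y_{n+1}/y_n = 1 + z(1+4/5z) = 1 + z + 4/5z²
  so R(z) = 1 + z + 4/5z².

Boundary: |R(x)|=1, x<0.
x=-0.82: |R|=0.7179
R=1: x+4/5x²=0 ⇒ x=−5/4=-1.2500; min R=1−1/(4·4/5)=0.6875>−1
Confirm numerically:
  x=-0.979: |R|=0.78775 <1
  x=-0.780: |R|=0.70672 <1
  x=-0.651: |R|=0.68804 <1
  x=-1.633: |R|=1.50035 >1
  x=-1.575: |R|=1.40950 >1
Interval (-1.2500, 0).

z∈(-1.2500,0).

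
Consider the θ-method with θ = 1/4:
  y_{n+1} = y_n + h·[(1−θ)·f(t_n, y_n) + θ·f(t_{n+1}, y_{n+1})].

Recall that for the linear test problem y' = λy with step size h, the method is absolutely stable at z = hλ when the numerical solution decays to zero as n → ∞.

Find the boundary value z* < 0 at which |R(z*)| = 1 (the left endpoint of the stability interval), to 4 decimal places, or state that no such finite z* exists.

Set f=λy, z=hλ:
  y_{n+1} = y_n + z·[3/4·y_n + 1/4·y_{n+1}] ⇒ (1 − 1/4z)y_{n+1} = (1 + 3/4z)y_n
  Hence R(z) = (1 + 3/4z)/(1 − 1/4z).

Need |R(x)|<1, x<0.
x=-1.63: |R|=0.1581
R=−1: 1+3/4x = −1+1/4x ⇒ -1/2x=2 ⇒ x=2/(-1/2)=-4.0000
Confirm numerically:
  x=-3.000: |R|=0.71429 <1
  x=-2.058: |R|=0.35886 <1
  x=-1.610: |R|=0.14795 <1
  x=-4.345: |R|=1.08268 >1
  x=-4.323: |R|=1.07762 >1
Stable set (-4.0000, 0).

z* = -4.0000.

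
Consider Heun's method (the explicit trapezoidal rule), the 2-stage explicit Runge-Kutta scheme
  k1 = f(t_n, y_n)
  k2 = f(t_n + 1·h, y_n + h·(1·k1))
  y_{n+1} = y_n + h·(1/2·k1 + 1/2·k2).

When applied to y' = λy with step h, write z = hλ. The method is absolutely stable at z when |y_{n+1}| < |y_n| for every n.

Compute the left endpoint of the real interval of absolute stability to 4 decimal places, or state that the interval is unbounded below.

On y'=λy, z=hλ:
  order 2, 2-stage ⇒ R(z)=1+z+z^2/2
  (e.g. R(-0.72)=0.53920, |R|=0.53920)

Find x<0 with |R(x)|<1.
x=-0.72: |R|=0.5392
|R(-0.83)|=0.5145 |R(-0.69)|=0.5481 |R(-0.67)|=0.5544
Bisect:
  x_lo=-2.7416 |R|=2.0166  x_hi=-0.2270 |R|=0.7988
  mid=-1.48430 |R|=0.61727 →hi
  mid=-2.11297 |R|=1.11935 →lo
  mid=-1.79864 |R|=0.81891 →hi
  mid=-1.95580 |R|=0.95678 →hi
  mid=-2.03438 |R|=1.03498 →lo
  mid=-1.99509 |R|=0.99510 →hi
  mid=-2.01474 |R|=1.01485 →lo
  mid=-2.00492 |R|=1.00493 →lo
  mid=-2.00000 |R|=1.00000 →lo
  ...
  [-2.00000,-1.99985] ⇒ x*=-2.0000
Interval (-2.0000, 0).

left endpoint -2.0000.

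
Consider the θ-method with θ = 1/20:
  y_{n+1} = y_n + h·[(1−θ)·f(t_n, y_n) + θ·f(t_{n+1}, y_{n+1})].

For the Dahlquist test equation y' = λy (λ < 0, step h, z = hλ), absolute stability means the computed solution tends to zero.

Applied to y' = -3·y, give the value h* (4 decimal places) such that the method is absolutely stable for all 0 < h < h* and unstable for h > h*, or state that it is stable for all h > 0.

On y'=λy, z=hλ:
  y_{n+1} = y_n + z·[19/20·y_n + 1/20·y_{n+1}] ⇒ (1 − 1/20z)y_{n+1} = (1 + 19/20z)y_n
  so R(z) = (1 + 19/20z)/(1 − 1/20z).

Find x<0 with |R(x)|<1.
x=-0.97: |R|=0.0749
R=−1: 1+19/20x = −1+1/20x ⇒ -9/10x=2 ⇒ x=2/(-9/10)=-2.2222
Confirm numerically:
  x=-2.157: |R|=0.94701 <1
  x=-2.111: |R|=0.90946 <1
  x=-1.501: |R|=0.39621 <1
  x=-2.714: |R|=1.38972 >1
  x=-2.325: |R|=1.08287 >1
  x=-2.314: |R|=1.07403 >1
So |R|<1 on (-2.2222, 0).

(-2.2222,0); λ=-3 ⇒ h* = (20/9)/3 = 0.7407.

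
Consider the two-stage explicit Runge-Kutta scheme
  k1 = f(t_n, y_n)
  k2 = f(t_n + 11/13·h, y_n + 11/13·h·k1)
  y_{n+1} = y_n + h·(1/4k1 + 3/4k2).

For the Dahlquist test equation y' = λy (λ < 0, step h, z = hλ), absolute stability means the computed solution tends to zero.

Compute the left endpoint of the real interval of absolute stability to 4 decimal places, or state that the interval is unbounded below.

left endpoint -1.5758.

Set f=λy, z=hλ:
  k1=λy_n ⇒ h·k1=z·y_n;  k2=λ(1+11/13z)y_n ⇒ h·k2=z(1+11/13z)y_n
  y_{n+1}/y_n = 1 + 1/4z + 3/4z(1+11/13z) = 1 + z + 33/52z²
  so R(z) = 1 + z + 33/52z².

Boundary: |R(x)|=1, x<0.
x=-0.71: |R|=0.6099
R=1: x+33/52x²=0 ⇒ x=−52/33=-1.5758; min R=1−1/(4·33/52)=0.6061>−1
Confirm numerically:
  x=-1.310: |R|=0.77906 <1
  x=-0.903: |R|=0.61447 <1
  x=-0.870: |R|=0.61034 <1
  x=-0.778: |R|=0.60612 <1
  x=-2.030: |R|=1.58519 >1
  x=-1.867: |R|=1.34507 >1
  x=-1.764: |R|=1.21073 >1
Interval (-1.5758, 0).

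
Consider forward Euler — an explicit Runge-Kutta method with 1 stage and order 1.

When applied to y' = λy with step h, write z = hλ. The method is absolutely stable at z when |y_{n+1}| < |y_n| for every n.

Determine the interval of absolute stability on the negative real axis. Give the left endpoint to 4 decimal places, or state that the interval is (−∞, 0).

On y'=λy, z=hλ:
  order 1, 1-stage ⇒ R(z)=1+z
  (e.g. R(-1.22)=-0.22000, |R|=0.22000)

Need |R(x)|<1, x<0.
x=-1.22: |R|=0.2200
|R(-1.87)|=0.8700 |R(-1.69)|=0.6900 |R(-0.71)|=0.2900
Bisect:
  x_lo=-2.3323 |R|=1.3323  x_hi=-0.2557 |R|=0.7443
  mid=-1.29400 |R|=0.29400 →hi
  mid=-1.81314 |R|=0.81314 →hi
  mid=-2.07271 |R|=1.07271 →lo
  mid=-1.94292 |R|=0.94292 →hi
  mid=-2.00782 |R|=1.00782 →lo
  mid=-1.97537 |R|=0.97537 →hi
  mid=-1.99159 |R|=0.99159 →hi
  ...
  [-2.00008,-1.99996] ⇒ x*=-2.0000
So |R|<1 on (-2.0000, 0).

(-2.0000, 0).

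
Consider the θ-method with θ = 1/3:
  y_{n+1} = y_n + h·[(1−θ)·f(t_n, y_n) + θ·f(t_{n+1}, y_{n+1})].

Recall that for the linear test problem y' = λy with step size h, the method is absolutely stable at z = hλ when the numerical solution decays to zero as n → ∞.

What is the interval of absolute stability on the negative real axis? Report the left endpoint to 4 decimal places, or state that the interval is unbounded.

z∈(-6.0000,0).

Test eqn y'=λy, z=hλ:
  y_{n+1} = y_n + z·[2/3·y_n + 1/3·y_{n+1}] ⇒ (1 − 1/3z)y_{n+1} = (1 + 2/3z)y_n
  so R(z) = (1 + 2/3z)/(1 − 1/3z).

Boundary: |R(x)|=1, x<0.
x=-1.72: |R|=0.0932
R=−1: 1+2/3x = −1+1/3x ⇒ -1/3x=2 ⇒ x=2/(-1/3)=-6.0000
Confirm numerically:
  x=-4.142: |R|=0.73985 <1
  x=-3.923: |R|=0.69999 <1
  x=-3.802: |R|=0.67686 <1
  x=-2.471: |R|=0.35496 <1
  x=-6.528: |R|=1.05542 >1
  x=-6.258: |R|=1.02787 >1
Interval (-6.0000, 0).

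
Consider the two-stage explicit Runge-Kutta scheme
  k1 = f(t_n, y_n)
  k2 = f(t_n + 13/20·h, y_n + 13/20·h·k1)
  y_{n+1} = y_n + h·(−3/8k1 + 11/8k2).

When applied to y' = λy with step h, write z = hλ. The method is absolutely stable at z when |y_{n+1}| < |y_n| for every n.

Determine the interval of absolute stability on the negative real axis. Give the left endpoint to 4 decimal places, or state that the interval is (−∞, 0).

Test eqn y'=λy, z=hλ:
  k1=λy_n ⇒ h·k1=z·y_n;  k2=λ(1+13/20z)y_n ⇒ h·k2=z(1+13/20z)y_n
  y_{n+1}/y_n = 1 − 3/8z + 11/8z(1+13/20z) = 1 + z + 143/160z²
  R(z) = 1 + z + 143/160z².

Need |R(x)|<1, x<0.
x=-0.89: |R|=0.8179
R=1: x+143/160x²=0 ⇒ x=−160/143=-1.1189; min R=1−1/(4·143/160)=0.7203>−1
Confirm numerically:
  x=-1.006: |R|=0.89851 <1
  x=-0.922: |R|=0.83776 <1
  x=-0.655: |R|=0.72844 <1
  x=-1.620: |R|=1.72556 >1
  x=-1.386: |R|=1.33089 >1
  x=-1.219: |R|=1.10908 >1
Stable set (-1.1189, 0).

z∈(-1.1189,0).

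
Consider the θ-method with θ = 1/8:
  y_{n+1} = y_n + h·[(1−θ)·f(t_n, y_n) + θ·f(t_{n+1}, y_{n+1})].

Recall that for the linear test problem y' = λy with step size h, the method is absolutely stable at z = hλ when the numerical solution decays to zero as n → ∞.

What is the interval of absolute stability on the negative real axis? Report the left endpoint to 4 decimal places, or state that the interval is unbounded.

Set f=λy, z=hλ:
  y_{n+1} = y_n + z·[7/8·y_n + 1/8·y_{n+1}] ⇒ (1 − 1/8z)y_{n+1} = (1 + 7/8z)y_n
  ⇒ R(z) = (1 + 7/8z)/(1 − 1/8z).

Need |R(x)|<1, x<0.
x=-0.56: |R|=0.4766
R=−1: 1+7/8x = −1+1/8x ⇒ -3/4x=2 ⇒ x=2/(-3/4)=-2.6667
Confirm numerically:
  x=-2.618: |R|=0.97250 <1
  x=-2.381: |R|=0.83489 <1
  x=-1.665: |R|=0.37817 <1
  x=-3.253: |R|=1.31263 >1
  x=-3.145: |R|=1.25751 >1
So |R|<1 on (-2.6667, 0).

z∈(-2.6667,0).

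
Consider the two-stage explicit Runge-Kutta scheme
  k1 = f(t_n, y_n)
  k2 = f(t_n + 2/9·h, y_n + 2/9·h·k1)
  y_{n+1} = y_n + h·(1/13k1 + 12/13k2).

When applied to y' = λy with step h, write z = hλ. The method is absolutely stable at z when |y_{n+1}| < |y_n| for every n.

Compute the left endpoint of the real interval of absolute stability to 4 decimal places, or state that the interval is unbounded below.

On y'=λy, z=hλ:
  k1=λy_n ⇒ h·k1=z·y_n;  k2=λ(1+2/9z)y_n ⇒ h·k2=z(1+2/9z)y_n
  y_{n+1}/y_n = 1 + 1/13z + 12/13z(1+2/9z) = 1 + z + 8/39z²
  Hence R(z) = 1 + z + 8/39z².

Boundary: |R(x)|=1, x<0.
x=-1.69: |R|=0.1041
R=1: x+8/39x²=0 ⇒ x=−39/8=-4.8750; min R=1−1/(4·8/39)=-0.2188>−1
Confirm numerically:
  x=-3.921: |R|=0.23269 <1
  x=-2.380: |R|=0.21807 <1
  x=-1.958: |R|=0.17159 <1
  x=-5.362: |R|=1.53565 >1
  x=-5.302: |R|=1.46440 >1
  x=-5.106: |R|=1.24195 >1
Stable set (-4.8750, 0).

z* = -4.8750.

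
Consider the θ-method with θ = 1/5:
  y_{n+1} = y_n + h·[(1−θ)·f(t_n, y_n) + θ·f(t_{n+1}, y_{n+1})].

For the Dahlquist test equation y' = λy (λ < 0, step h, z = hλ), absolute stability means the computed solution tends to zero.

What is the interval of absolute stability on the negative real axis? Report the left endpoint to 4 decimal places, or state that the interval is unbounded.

Test eqn y'=λy, z=hλ:
  y_{n+1} = y_n + z·[4/5·y_n + 1/5·y_{n+1}] ⇒ (1 − 1/5z)y_{n+1} = (1 + 4/5z)y_n
  so R(z) = (1 + 4/5z)/(1 − 1/5z).

Solve |R(x)|<1 on ℝ⁻.
x=-0.96: |R|=0.1946
R=−1: 1+4/5x = −1+1/5x ⇒ -3/5x=2 ⇒ x=2/(-3/5)=-3.3333
Confirm numerically:
  x=-3.194: |R|=0.94899 <1
  x=-1.985: |R|=0.42090 <1
  x=-1.802: |R|=0.32461 <1
  x=-3.820: |R|=1.16553 >1
  x=-3.791: |R|=1.15618 >1
  x=-3.599: |R|=1.09269 >1
Interval (-3.3333, 0).

(-3.3333, 0).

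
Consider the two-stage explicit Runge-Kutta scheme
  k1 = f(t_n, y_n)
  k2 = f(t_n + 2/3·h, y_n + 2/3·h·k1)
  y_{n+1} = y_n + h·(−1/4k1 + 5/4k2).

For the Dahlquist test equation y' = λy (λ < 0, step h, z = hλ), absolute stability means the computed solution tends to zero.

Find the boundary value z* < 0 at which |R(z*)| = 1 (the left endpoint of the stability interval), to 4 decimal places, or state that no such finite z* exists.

Set f=λy, z=hλ:
  k1=λy_n ⇒ h·k1=z·y_n;  k2=λ(1+2/3z)y_n ⇒ h·k2=z(1+2/3z)y_n
  y_{n+1}/y_n = 1 − 1/4z + 5/4z(1+2/3z) = 1 + z + 5/6z²
  so R(z) = 1 + z + 5/6z².

Boundary: |R(x)|=1, x<0.
x=-0.45: |R|=0.7188
R=1: x+5/6x²=0 ⇒ x=−6/5=-1.2000; min R=1−1/(4·5/6)=0.7000>−1
Confirm numerically:
  x=-1.123: |R|=0.92794 <1
  x=-0.779: |R|=0.72670 <1
  x=-0.737: |R|=0.71564 <1
  x=-0.689: |R|=0.70660 <1
  x=-1.672: |R|=1.65765 >1
  x=-1.623: |R|=1.57211 >1
  x=-1.246: |R|=1.04776 >1
So |R|<1 on (-1.2000, 0).

left endpoint -1.2000.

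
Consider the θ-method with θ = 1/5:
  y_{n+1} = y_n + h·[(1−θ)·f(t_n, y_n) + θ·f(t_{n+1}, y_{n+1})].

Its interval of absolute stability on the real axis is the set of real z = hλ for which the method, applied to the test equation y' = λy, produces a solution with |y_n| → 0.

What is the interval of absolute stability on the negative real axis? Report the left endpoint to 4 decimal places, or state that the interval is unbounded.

On y'=λy, z=hλ:
  y_{n+1} = y_n + z·[4/5·y_n + 1/5·y_{n+1}] ⇒ (1 − 1/5z)y_{n+1} = (1 + 4/5z)y_n
  so R(z) = (1 + 4/5z)/(1 − 1/5z).

Need |R(x)|<1, x<0.
x=-0.93: |R|=0.2159
R=−1: 1+4/5x = −1+1/5x ⇒ -3/5x=2 ⇒ x=2/(-3/5)=-3.3333
Confirm numerically:
  x=-2.362: |R|=0.60418 <1
  x=-2.086: |R|=0.47192 <1
  x=-1.440: |R|=0.11801 <1
  x=-1.359: |R|=0.06856 <1
  x=-3.878: |R|=1.18405 >1
  x=-3.843: |R|=1.17291 >1
  x=-3.773: |R|=1.15035 >1
Stable set (-3.3333, 0).

(-3.3333, 0).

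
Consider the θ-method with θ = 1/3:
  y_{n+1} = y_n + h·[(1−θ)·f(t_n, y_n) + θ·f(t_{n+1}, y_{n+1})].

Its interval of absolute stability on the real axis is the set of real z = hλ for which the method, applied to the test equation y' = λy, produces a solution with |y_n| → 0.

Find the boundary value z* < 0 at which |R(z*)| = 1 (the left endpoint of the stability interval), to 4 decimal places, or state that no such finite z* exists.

left endpoint -6.0000.

With y'=λy (z=hλ):
  y_{n+1} = y_n + z·[2/3·y_n + 1/3·y_{n+1}] ⇒ (1 − 1/3z)y_{n+1} = (1 + 2/3z)y_n
  ⇒ R(z) = (1 + 2/3z)/(1 − 1/3z).

Find x<0 with |R(x)|<1.
x=-0.39: |R|=0.6549
R=−1: 1+2/3x = −1+1/3x ⇒ -1/3x=2 ⇒ x=2/(-1/3)=-6.0000
Confirm numerically:
  x=-4.469: |R|=0.79502 <1
  x=-3.609: |R|=0.63822 <1
  x=-2.487: |R|=0.35976 <1
  x=-6.181: |R|=1.01971 >1
  x=-6.128: |R|=1.01402 >1
So |R|<1 on (-6.0000, 0).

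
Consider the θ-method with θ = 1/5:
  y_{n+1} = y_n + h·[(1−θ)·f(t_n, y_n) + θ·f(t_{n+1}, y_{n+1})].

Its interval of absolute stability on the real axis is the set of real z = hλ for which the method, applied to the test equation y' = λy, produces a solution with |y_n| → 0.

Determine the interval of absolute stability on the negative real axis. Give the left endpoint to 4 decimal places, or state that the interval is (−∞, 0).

Test eqn y'=λy, z=hλ:
  y_{n+1} = y_n + z·[4/5·y_n + 1/5·y_{n+1}] ⇒ (1 − 1/5z)y_{n+1} = (1 + 4/5z)y_n
  ⇒ R(z) = (1 + 4/5z)/(1 − 1/5z).

Boundary: |R(x)|=1, x<0.
x=-0.65: |R|=0.4248
R=−1: 1+4/5x = −1+1/5x ⇒ -3/5x=2 ⇒ x=2/(-3/5)=-3.3333
Confirm numerically:
  x=-2.672: |R|=0.74140 <1
  x=-1.581: |R|=0.20119 <1
  x=-1.494: |R|=0.15029 <1
  x=-3.522: |R|=1.06642 >1
  x=-3.416: |R|=1.02947 >1
So |R|<1 on (-3.3333, 0).

z∈(-3.3333,0).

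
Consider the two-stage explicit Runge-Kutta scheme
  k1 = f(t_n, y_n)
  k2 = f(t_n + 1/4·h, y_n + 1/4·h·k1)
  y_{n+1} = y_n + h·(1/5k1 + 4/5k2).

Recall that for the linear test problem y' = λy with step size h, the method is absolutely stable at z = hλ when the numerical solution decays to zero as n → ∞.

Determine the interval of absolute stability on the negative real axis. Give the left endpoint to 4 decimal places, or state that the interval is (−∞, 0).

z∈(-5.0000,0).

Test eqn y'=λy, z=hλ:
  k1=λy_n ⇒ h·k1=z·y_n;  k2=λ(1+1/4z)y_n ⇒ h·k2=z(1+1/4z)y_n
  y_{n+1}/y_n = 1 + 1/5z + 4/5z(1+1/4z) = 1 + z + 1/5z²
  so R(z) = 1 + z + 1/5z².

Need |R(x)|<1, x<0.
x=-1.06: |R|=0.1647
R=1: x+1/5x²=0 ⇒ x=−5=-5.0000; min R=1−1/(4·1/5)=-0.2500>−1
Confirm numerically:
  x=-4.799: |R|=0.80708 <1
  x=-3.153: |R|=0.16472 <1
  x=-2.665: |R|=0.24455 <1
  x=-5.259: |R|=1.27242 >1
  x=-5.073: |R|=1.07407 >1
  x=-5.025: |R|=1.02513 >1
Interval (-5.0000, 0).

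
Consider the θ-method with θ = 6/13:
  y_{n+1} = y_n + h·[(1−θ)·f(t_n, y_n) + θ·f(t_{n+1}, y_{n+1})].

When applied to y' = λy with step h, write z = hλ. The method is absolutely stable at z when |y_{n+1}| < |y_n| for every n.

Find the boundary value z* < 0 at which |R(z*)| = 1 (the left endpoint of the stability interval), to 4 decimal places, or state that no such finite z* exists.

On y'=λy, z=hλ:
  y_{n+1} = y_n + z·[7/13·y_n + 6/13·y_{n+1}] ⇒ (1 − 6/13z)y_{n+1} = (1 + 7/13z)y_n
  R(z) = (1 + 7/13z)/(1 − 6/13z).

Boundary: |R(x)|=1, x<0.
x=-0.64: |R|=0.5059
R=−1: 1+7/13x = −1+6/13x ⇒ -1/13x=2 ⇒ x=2/(-1/13)=-26.0000
Confirm numerically:
  x=-22.073: |R|=0.97300 <1
  x=-21.201: |R|=0.96577 <1
  x=-18.792: |R|=0.94268 <1
  x=-18.714: |R|=0.94184 <1
  x=-26.571: |R|=1.00331 >1
  x=-26.500: |R|=1.00291 >1
Stable set (-26.0000, 0).

z* = -26.0000.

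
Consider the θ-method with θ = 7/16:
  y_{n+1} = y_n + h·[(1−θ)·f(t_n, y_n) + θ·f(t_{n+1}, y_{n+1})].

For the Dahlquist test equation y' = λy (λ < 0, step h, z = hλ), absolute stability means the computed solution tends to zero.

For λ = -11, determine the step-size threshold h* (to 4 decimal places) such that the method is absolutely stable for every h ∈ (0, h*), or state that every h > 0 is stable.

(-16.0000,0); λ=-11 ⇒ h* = (16)/11 = 1.4545.

Test eqn y'=λy, z=hλ:
  y_{n+1} = y_n + z·[9/16·y_n + 7/16·y_{n+1}] ⇒ (1 − 7/16z)y_{n+1} = (1 + 9/16z)y_n
  ⇒ R(z) = (1 + 9/16z)/(1 − 7/16z).

Find x<0 with |R(x)|<1.
x=-1.35: |R|=0.1513
R=−1: 1+9/16x = −1+7/16x ⇒ -1/8x=2 ⇒ x=2/(-1/8)=-16.0000
Confirm numerically:
  x=-14.145: |R|=0.96774 <1
  x=-14.116: |R|=0.96718 <1
  x=-12.608: |R|=0.93493 <1
  x=-9.797: |R|=0.85332 <1
  x=-16.514: |R|=1.00781 >1
  x=-16.463: |R|=1.00706 >1
  x=-16.326: |R|=1.00500 >1
Interval (-16.0000, 0).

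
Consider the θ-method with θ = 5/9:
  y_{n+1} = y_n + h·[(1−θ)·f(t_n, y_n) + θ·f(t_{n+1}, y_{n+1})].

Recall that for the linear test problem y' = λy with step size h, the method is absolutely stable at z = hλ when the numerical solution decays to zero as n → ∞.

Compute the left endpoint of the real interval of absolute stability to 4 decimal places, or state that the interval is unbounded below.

On y'=λy, z=hλ:
  y_{n+1} = y_n + z·[4/9·y_n + 5/9·y_{n+1}] ⇒ (1 − 5/9z)y_{n+1} = (1 + 4/9z)y_n
  Hence R(z) = (1 + 4/9z)/(1 − 5/9z).

Solve |R(x)|<1 on ℝ⁻.
x=-0.52: |R|=0.5966
x=-2: |R|=0.0526
x=-10: |R|=0.5254
x=-100: |R|=0.7682
θ=5/9≥1/2 ⇒ |1+4/9x|<|1−5/9x| ∀x<0 ⇒ unbounded interval.

(−∞, 0) — no finite endpoint.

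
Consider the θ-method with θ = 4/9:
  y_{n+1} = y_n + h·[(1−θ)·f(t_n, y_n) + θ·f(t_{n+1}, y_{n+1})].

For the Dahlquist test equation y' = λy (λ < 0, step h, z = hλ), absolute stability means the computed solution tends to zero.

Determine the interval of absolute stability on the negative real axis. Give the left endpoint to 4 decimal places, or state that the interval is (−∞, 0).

z∈(-18.0000,0).

Test eqn y'=λy, z=hλ:
  y_{n+1} = y_n + z·[5/9·y_n + 4/9·y_{n+1}] ⇒ (1 − 4/9z)y_{n+1} = (1 + 5/9z)y_n
  ⇒ R(z) = (1 + 5/9z)/(1 − 4/9z).

Boundary: |R(x)|=1, x<0.
x=-1.5: |R|=0.1000
R=−1: 1+5/9x = −1+4/9x ⇒ -1/9x=2 ⇒ x=2/(-1/9)=-18.0000
Confirm numerically:
  x=-15.839: |R|=0.97013 <1
  x=-12.680: |R|=0.91092 <1
  x=-11.905: |R|=0.89235 <1
  x=-11.804: |R|=0.88978 <1
  x=-18.175: |R|=1.00214 >1
  x=-18.059: |R|=1.00073 >1
So |R|<1 on (-18.0000, 0).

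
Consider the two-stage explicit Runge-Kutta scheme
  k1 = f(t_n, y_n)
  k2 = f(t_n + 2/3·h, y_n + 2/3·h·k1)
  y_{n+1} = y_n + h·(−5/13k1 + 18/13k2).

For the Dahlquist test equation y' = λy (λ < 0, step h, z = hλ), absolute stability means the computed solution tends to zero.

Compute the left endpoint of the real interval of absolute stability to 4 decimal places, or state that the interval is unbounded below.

On y'=λy, z=hλ:
  k1=λy_n ⇒ h·k1=z·y_n;  k2=λ(1+2/3z)y_n ⇒ h·k2=z(1+2/3z)y_n
  y_{n+1}/y_n = 1 − 5/13z + 18/13z(1+2/3z) = 1 + z + 12/13z²
  so R(z) = 1 + z + 12/13z².

Solve |R(x)|<1 on ℝ⁻.
x=-0.5: |R|=0.7308
R=1: x+12/13x²=0 ⇒ x=−13/12=-1.0833; min R=1−1/(4·12/13)=0.7292>−1
Confirm numerically:
  x=-0.796: |R|=0.78888 <1
  x=-0.603: |R|=0.73264 <1
  x=-0.567: |R|=0.72976 <1
  x=-0.545: |R|=0.72918 <1
  x=-1.128: |R|=1.04651 >1
  x=-1.117: |R|=1.03471 >1
So |R|<1 on (-1.0833, 0).

z* = -1.0833.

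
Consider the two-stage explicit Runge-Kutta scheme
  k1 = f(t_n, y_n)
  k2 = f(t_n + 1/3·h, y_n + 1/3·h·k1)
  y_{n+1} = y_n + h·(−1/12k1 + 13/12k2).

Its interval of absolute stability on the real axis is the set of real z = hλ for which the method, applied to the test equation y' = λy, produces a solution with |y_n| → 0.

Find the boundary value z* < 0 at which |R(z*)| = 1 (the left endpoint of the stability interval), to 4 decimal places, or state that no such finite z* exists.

Test eqn y'=λy, z=hλ:
  k1=λy_n ⇒ h·k1=z·y_n;  k2=λ(1+1/3z)y_n ⇒ h·k2=z(1+1/3z)y_n
  y_{n+1}/y_n = 1 − 1/12z + 13/12z(1+1/3z) = 1 + z + 13/36z²
  Hence R(z) = 1 + z + 13/36z².

Find x<0 with |R(x)|<1.
x=-1.57: |R|=0.3201
R=1: x+13/36x²=0 ⇒ x=−36/13=-2.7692; min R=1−1/(4·13/36)=0.3077>−1
Confirm numerically:
  x=-2.114: |R|=0.49980 <1
  x=-1.732: |R|=0.35127 <1
  x=-1.638: |R|=0.33088 <1
  x=-1.386: |R|=0.30769 <1
  x=-3.358: |R|=1.71395 >1
  x=-3.224: |R|=1.52945 >1
So |R|<1 on (-2.7692, 0).

left endpoint -2.7692.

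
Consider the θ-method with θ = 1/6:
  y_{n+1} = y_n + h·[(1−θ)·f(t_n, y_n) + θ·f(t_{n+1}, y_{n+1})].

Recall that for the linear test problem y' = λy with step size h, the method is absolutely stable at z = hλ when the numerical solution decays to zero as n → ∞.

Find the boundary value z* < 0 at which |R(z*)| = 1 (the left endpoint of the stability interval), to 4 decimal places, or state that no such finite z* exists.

left endpoint -3.0000.

Set f=λy, z=hλ:
  y_{n+1} = y_n + z·[5/6·y_n + 1/6·y_{n+1}] ⇒ (1 − 1/6z)y_{n+1} = (1 + 5/6z)y_n
  ⇒ R(z) = (1 + 5/6z)/(1 − 1/6z).

Need |R(x)|<1, x<0.
x=-0.82: |R|=0.2786
R=−1: 1+5/6x = −1+1/6x ⇒ -2/3x=2 ⇒ x=2/(-2/3)=-3.0000
Confirm numerically:
  x=-2.791: |R|=0.90490 <1
  x=-2.246: |R|=0.63425 <1
  x=-1.239: |R|=0.02694 <1
  x=-3.561: |R|=1.23470 >1
  x=-3.511: |R|=1.21491 >1
  x=-3.105: |R|=1.04613 >1
Interval (-3.0000, 0).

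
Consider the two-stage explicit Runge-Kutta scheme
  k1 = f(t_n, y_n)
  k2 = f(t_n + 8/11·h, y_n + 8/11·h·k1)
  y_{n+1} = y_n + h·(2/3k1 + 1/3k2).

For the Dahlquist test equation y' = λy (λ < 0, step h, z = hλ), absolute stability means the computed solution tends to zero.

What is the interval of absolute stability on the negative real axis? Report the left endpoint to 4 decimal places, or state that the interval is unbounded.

Set f=λy, z=hλ:
  k1=λy_n ⇒ h·k1=z·y_n;  k2=λ(1+8/11z)y_n ⇒ h·k2=z(1+8/11z)y_n
  y_{n+1}/y_n = 1 + 2/3z + 1/3z(1+8/11z) = 1 + z + 8/33z²
  Hence R(z) = 1 + z + 8/33z².

Need |R(x)|<1, x<0.
x=-0.97: |R|=0.2581
R=1: x+8/33x²=0 ⇒ x=−33/8=-4.1250; min R=1−1/(4·8/33)=-0.0312>−1
Confirm numerically:
  x=-2.290: |R|=0.01870 <1
  x=-2.033: |R|=0.03104 <1
  x=-1.854: |R|=0.02071 <1
  x=-4.344: |R|=1.23063 >1
  x=-4.301: |R|=1.18351 >1
Stable set (-4.1250, 0).

(-4.1250, 0).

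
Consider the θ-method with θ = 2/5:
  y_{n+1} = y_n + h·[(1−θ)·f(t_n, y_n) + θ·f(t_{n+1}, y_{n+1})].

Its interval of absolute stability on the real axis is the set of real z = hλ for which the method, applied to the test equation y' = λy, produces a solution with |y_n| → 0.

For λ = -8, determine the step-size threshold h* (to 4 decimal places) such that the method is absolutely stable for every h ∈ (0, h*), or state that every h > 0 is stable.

(-10.0000,0); λ=-8 ⇒ h* = (10)/8 = 1.2500.

With y'=λy (z=hλ):
  y_{n+1} = y_n + z·[3/5·y_n + 2/5·y_{n+1}] ⇒ (1 − 2/5z)y_{n+1} = (1 + 3/5z)y_n
  Hence R(z) = (1 + 3/5z)/(1 − 2/5z).

Solve |R(x)|<1 on ℝ⁻.
x=-1.71: |R|=0.0154
R=−1: 1+3/5x = −1+2/5x ⇒ -1/5x=2 ⇒ x=2/(-1/5)=-10.0000
Confirm numerically:
  x=-9.824: |R|=0.99286 <1
  x=-8.738: |R|=0.94385 <1
  x=-8.096: |R|=0.91015 <1
  x=-5.863: |R|=0.75266 <1
  x=-10.416: |R|=1.01610 >1
  x=-10.056: |R|=1.00223 >1
So |R|<1 on (-10.0000, 0).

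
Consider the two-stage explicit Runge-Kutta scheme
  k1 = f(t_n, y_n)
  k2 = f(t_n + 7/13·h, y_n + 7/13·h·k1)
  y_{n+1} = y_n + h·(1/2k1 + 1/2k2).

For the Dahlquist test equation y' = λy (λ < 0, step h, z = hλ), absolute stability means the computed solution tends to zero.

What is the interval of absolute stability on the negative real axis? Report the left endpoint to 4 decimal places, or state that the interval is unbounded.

(-3.7143, 0).

On y'=λy, z=hλ:
  k1=λy_n ⇒ h·k1=z·y_n;  k2=λ(1+7/13z)y_n ⇒ h·k2=z(1+7/13z)y_n
  y_{n+1}/y_n = 1 + 1/2z + 1/2z(1+7/13z) = 1 + z + 7/26z²
  Hence R(z) = 1 + z + 7/26z².

Solve |R(x)|<1 on ℝ⁻.
x=-0.54: |R|=0.5385
R=1: x+7/26x²=0 ⇒ x=−26/7=-3.7143; min R=1−1/(4·7/26)=0.0714>−1
Confirm numerically:
  x=-2.907: |R|=0.36817 <1
  x=-2.692: |R|=0.25908 <1
  x=-2.603: |R|=0.22120 <1
  x=-4.262: |R|=1.62848 >1
  x=-4.058: |R|=1.37552 >1
  x=-4.031: |R|=1.34372 >1
Interval (-3.7143, 0).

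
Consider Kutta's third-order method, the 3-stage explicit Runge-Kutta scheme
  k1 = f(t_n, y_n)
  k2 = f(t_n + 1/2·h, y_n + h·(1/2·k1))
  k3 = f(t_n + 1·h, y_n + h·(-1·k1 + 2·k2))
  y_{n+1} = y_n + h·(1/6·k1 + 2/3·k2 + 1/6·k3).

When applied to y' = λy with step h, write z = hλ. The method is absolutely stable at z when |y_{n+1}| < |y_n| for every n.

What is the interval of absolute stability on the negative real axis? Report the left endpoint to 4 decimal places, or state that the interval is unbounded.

Test eqn y'=λy, z=hλ:
  order 3, 3-stage ⇒ R(z)=1+z+z^2/2+z^3/6
  (e.g. R(-1.57)=0.01747, |R|=0.01747)

Solve |R(x)|<1 on ℝ⁻.
x=-1.57: |R|=0.0175
|R(-1.82)|=0.1686 |R(-1.58)|=0.0108 |R(-0.6)|=0.5440
Bisect:
  x_lo=-3.2825 |R|=2.7899  x_hi=-0.3099 |R|=0.7331
  mid=-1.79623 |R|=0.14891 →hi
  mid=-2.53937 |R|=1.04432 →lo
  mid=-2.16780 |R|=0.51600 →hi
  mid=-2.35359 |R|=0.75680 →hi
  mid=-2.44648 |R|=0.89432 →hi
  mid=-2.49292 |R|=0.96771 →hi
  mid=-2.51615 |R|=1.00560 →lo
  mid=-2.50454 |R|=0.98655 →hi
  ...
  [-2.51288,-2.51270] ⇒ x*=-2.5127
Stable set (-2.5127, 0).

z∈(-2.5127,0).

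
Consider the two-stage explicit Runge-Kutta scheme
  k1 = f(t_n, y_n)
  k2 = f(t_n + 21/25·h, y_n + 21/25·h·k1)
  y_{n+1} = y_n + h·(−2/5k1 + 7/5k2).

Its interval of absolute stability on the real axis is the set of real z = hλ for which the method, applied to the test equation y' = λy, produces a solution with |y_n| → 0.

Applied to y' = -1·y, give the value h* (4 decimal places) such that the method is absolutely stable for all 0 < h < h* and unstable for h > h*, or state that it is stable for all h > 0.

With y'=λy (z=hλ):
  k1=λy_n ⇒ h·k1=z·y_n;  k2=λ(1+21/25z)y_n ⇒ h·k2=z(1+21/25z)y_n
  y_{n+1}/y_n = 1 − 2/5z + 7/5z(1+21/25z) = 1 + z + 147/125z²
  ⇒ R(z) = 1 + z + 147/125z².

Boundary: |R(x)|=1, x<0.
x=-1.73: |R|=2.7897
R=1: x+147/125x²=0 ⇒ x=−125/147=-0.8503; min R=1−1/(4·147/125)=0.7874>−1
Confirm numerically:
  x=-0.752: |R|=0.91303 <1
  x=-0.670: |R|=0.85791 <1
  x=-0.549: |R|=0.80545 <1
  x=-1.438: |R|=1.99378 >1
  x=-1.288: |R|=1.66292 >1
  x=-1.199: |R|=1.49162 >1
Stable set (-0.8503, 0).

(-0.8503,0); λ=-1 ⇒ h* = (125/147)/1 = 0.8503.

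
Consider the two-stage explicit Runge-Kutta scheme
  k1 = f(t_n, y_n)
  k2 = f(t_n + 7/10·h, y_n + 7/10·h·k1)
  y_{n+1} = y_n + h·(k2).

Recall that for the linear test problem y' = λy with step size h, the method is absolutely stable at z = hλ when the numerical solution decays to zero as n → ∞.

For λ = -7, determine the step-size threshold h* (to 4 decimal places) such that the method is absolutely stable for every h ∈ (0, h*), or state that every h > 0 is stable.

(-1.4286,0); λ=-7 ⇒ h* = (10/7)/7 = 0.2041.

With y'=λy (z=hλ):
  k1=λy_n ⇒ h·k1=z·y_n;  k2=λ(1+7/10z)y_n ⇒ h·k2=z(1+7/10z)y_n
  y_{n+1}/y_n = 1 + z(1+7/10z) = 1 + z + 7/10z²
  so R(z) = 1 + z + 7/10z².

Find x<0 with |R(x)|<1.
x=-0.31: |R|=0.7573
R=1: x+7/10x²=0 ⇒ x=−10/7=-1.4286; min R=1−1/(4·7/10)=0.6429>−1
Confirm numerically:
  x=-1.170: |R|=0.78823 <1
  x=-0.927: |R|=0.67453 <1
  x=-0.852: |R|=0.65613 <1
  x=-1.876: |R|=1.58756 >1
  x=-1.694: |R|=1.31475 >1
Interval (-1.4286, 0).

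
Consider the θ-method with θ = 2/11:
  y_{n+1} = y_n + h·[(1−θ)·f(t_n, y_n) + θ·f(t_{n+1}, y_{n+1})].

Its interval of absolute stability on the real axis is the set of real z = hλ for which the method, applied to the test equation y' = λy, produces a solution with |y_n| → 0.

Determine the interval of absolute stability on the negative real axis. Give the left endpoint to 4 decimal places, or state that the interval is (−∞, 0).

Set f=λy, z=hλ:
  y_{n+1} = y_n + z·[9/11·y_n + 2/11·y_{n+1}] ⇒ (1 − 2/11z)y_{n+1} = (1 + 9/11z)y_n
  so R(z) = (1 + 9/11z)/(1 − 2/11z).

Need |R(x)|<1, x<0.
x=-0.84: |R|=0.2713
R=−1: 1+9/11x = −1+2/11x ⇒ -7/11x=2 ⇒ x=2/(-7/11)=-3.1429
Confirm numerically:
  x=-2.912: |R|=0.90395 <1
  x=-2.098: |R|=0.51869 <1
  x=-1.550: |R|=0.20922 <1
  x=-3.365: |R|=1.08770 >1
  x=-3.283: |R|=1.05585 >1
Stable set (-3.1429, 0).

(-3.1429, 0).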